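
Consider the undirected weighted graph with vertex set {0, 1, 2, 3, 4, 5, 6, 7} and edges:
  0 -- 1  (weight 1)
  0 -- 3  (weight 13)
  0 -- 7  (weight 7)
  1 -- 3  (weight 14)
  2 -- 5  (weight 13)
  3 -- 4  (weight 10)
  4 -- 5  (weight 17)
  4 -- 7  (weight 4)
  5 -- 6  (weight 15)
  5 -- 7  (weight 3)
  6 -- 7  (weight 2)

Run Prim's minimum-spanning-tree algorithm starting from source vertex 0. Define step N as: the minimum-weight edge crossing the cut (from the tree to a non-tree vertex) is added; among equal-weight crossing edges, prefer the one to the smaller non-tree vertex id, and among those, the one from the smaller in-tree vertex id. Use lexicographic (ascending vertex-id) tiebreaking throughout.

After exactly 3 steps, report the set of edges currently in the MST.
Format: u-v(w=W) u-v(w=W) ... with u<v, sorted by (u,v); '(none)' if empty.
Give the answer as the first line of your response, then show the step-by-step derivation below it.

0-1(w=1) 0-7(w=7) 6-7(w=2)

step 1: add edge 0-1 (w=1); MST = {0-1(w=1)}
step 2: add edge 0-7 (w=7); MST = {0-1(w=1) 0-7(w=7)}
step 3: add edge 6-7 (w=2); MST = {0-1(w=1) 0-7(w=7) 6-7(w=2)}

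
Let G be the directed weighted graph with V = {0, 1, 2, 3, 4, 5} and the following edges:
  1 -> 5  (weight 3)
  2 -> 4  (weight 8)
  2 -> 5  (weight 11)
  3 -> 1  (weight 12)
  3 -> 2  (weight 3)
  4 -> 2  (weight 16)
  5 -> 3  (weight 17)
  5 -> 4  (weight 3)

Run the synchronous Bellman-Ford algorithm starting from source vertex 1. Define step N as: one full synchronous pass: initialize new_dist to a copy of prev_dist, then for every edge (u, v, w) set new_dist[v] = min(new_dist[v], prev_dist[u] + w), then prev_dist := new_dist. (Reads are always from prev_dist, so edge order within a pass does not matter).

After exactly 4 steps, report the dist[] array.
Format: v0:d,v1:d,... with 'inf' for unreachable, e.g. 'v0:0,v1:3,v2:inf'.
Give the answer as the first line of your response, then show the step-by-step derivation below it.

v0:inf,v1:0,v2:22,v3:20,v4:6,v5:3

step 1: dist = v0:inf,v1:0,v2:inf,v3:inf,v4:inf,v5:3
step 2: dist = v0:inf,v1:0,v2:inf,v3:20,v4:6,v5:3
step 3: dist = v0:inf,v1:0,v2:22,v3:20,v4:6,v5:3
step 4: dist = v0:inf,v1:0,v2:22,v3:20,v4:6,v5:3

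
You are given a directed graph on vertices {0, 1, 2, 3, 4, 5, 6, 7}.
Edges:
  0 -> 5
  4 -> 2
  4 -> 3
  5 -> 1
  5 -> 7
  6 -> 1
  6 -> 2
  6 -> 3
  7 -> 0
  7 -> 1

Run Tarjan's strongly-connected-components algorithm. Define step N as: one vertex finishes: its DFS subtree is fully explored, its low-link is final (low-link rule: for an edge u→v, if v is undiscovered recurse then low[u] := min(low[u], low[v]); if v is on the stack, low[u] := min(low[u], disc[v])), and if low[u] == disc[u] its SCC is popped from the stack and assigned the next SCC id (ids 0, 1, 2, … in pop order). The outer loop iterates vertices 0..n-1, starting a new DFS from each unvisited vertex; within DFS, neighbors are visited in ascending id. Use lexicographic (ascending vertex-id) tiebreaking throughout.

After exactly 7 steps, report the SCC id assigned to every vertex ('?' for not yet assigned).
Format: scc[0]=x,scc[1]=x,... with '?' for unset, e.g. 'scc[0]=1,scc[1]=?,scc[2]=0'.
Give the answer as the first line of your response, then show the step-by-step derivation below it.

scc[0]=1,scc[1]=0,scc[2]=2,scc[3]=3,scc[4]=4,scc[5]=1,scc[6]=?,scc[7]=1

step 1: low=(low[0]=0,low[1]=2,low[2]=?,low[3]=?,low[4]=?,low[5]=1,low[6]=?,low[7]=?); scc=(scc[0]=?,scc[1]=0,scc[2]=?,scc[3]=?,scc[4]=?,scc[5]=?,scc[6]=?,scc[7]=?)
step 2: low=(low[0]=0,low[1]=2,low[2]=?,low[3]=?,low[4]=?,low[5]=1,low[6]=?,low[7]=0); scc=(scc[0]=?,scc[1]=0,scc[2]=?,scc[3]=?,scc[4]=?,scc[5]=?,scc[6]=?,scc[7]=?)
step 3: low=(low[0]=0,low[1]=2,low[2]=?,low[3]=?,low[4]=?,low[5]=0,low[6]=?,low[7]=0); scc=(scc[0]=?,scc[1]=0,scc[2]=?,scc[3]=?,scc[4]=?,scc[5]=?,scc[6]=?,scc[7]=?)
step 4: low=(low[0]=0,low[1]=2,low[2]=?,low[3]=?,low[4]=?,low[5]=0,low[6]=?,low[7]=0); scc=(scc[0]=1,scc[1]=0,scc[2]=?,scc[3]=?,scc[4]=?,scc[5]=1,scc[6]=?,scc[7]=1)
step 5: low=(low[0]=0,low[1]=2,low[2]=4,low[3]=?,low[4]=?,low[5]=0,low[6]=?,low[7]=0); scc=(scc[0]=1,scc[1]=0,scc[2]=2,scc[3]=?,scc[4]=?,scc[5]=1,scc[6]=?,scc[7]=1)
step 6: low=(low[0]=0,low[1]=2,low[2]=4,low[3]=5,low[4]=?,low[5]=0,low[6]=?,low[7]=0); scc=(scc[0]=1,scc[1]=0,scc[2]=2,scc[3]=3,scc[4]=?,scc[5]=1,scc[6]=?,scc[7]=1)
step 7: low=(low[0]=0,low[1]=2,low[2]=4,low[3]=5,low[4]=6,low[5]=0,low[6]=?,low[7]=0); scc=(scc[0]=1,scc[1]=0,scc[2]=2,scc[3]=3,scc[4]=4,scc[5]=1,scc[6]=?,scc[7]=1)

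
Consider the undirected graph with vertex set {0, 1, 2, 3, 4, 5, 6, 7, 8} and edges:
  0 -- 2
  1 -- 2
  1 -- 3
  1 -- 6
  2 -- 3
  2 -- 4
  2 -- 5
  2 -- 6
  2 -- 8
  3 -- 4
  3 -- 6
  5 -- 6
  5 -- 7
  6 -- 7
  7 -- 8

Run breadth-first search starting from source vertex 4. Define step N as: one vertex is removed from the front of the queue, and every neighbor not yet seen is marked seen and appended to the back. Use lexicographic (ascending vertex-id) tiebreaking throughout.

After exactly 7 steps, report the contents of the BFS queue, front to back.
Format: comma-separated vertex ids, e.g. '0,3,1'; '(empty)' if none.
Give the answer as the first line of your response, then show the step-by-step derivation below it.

8,7

step 1: dequeue 4; queue=[2,3]; order=4
step 2: dequeue 2; queue=[3,0,1,5,6,8]; order=4,2
step 3: dequeue 3; queue=[0,1,5,6,8]; order=4,2,3
step 4: dequeue 0; queue=[1,5,6,8]; order=4,2,3,0
step 5: dequeue 1; queue=[5,6,8]; order=4,2,3,0,1
step 6: dequeue 5; queue=[6,8,7]; order=4,2,3,0,1,5
step 7: dequeue 6; queue=[8,7]; order=4,2,3,0,1,5,6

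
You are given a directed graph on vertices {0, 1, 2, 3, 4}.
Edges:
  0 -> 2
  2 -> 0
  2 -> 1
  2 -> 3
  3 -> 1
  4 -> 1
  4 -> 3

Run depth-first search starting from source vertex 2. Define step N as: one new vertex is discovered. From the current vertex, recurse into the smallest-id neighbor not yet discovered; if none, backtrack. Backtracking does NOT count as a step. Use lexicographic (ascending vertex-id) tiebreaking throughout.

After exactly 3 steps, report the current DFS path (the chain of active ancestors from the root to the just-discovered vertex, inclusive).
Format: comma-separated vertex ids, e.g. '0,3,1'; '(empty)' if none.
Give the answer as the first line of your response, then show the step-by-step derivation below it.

2,1

step 1: discover 2; path=2; order=2
step 2: discover 0; path=2>0; order=2,0
step 3: discover 1; path=2>1; order=2,0,1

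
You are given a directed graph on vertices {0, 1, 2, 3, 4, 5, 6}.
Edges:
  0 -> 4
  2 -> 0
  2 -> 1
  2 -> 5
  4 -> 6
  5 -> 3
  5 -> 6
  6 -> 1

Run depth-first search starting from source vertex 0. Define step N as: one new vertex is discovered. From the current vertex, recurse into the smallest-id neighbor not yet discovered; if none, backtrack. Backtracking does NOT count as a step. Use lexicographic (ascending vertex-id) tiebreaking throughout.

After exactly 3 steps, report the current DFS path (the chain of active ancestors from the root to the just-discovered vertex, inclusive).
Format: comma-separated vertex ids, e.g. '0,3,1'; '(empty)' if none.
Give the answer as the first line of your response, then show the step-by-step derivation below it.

0,4,6

step 1: discover 0; path=0; order=0
step 2: discover 4; path=0>4; order=0,4
step 3: discover 6; path=0>4>6; order=0,4,6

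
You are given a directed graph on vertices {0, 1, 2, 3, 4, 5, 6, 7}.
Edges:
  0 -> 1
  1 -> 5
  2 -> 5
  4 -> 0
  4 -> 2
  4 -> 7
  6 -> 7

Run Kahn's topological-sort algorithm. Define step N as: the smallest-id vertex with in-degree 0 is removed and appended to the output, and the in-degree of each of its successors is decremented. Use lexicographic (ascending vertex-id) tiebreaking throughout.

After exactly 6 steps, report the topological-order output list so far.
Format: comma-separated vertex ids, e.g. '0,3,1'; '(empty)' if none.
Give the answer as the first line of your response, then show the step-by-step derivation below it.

3,4,0,1,2,5

step 1: output 3; order=[3]; indeg=(1,1,1,0,0,2,0,2)
step 2: output 4; order=[3,4]; indeg=(0,1,0,0,0,2,0,1)
step 3: output 0; order=[3,4,0]; indeg=(0,0,0,0,0,2,0,1)
step 4: output 1; order=[3,4,0,1]; indeg=(0,0,0,0,0,1,0,1)
step 5: output 2; order=[3,4,0,1,2]; indeg=(0,0,0,0,0,0,0,1)
step 6: output 5; order=[3,4,0,1,2,5]; indeg=(0,0,0,0,0,0,0,1)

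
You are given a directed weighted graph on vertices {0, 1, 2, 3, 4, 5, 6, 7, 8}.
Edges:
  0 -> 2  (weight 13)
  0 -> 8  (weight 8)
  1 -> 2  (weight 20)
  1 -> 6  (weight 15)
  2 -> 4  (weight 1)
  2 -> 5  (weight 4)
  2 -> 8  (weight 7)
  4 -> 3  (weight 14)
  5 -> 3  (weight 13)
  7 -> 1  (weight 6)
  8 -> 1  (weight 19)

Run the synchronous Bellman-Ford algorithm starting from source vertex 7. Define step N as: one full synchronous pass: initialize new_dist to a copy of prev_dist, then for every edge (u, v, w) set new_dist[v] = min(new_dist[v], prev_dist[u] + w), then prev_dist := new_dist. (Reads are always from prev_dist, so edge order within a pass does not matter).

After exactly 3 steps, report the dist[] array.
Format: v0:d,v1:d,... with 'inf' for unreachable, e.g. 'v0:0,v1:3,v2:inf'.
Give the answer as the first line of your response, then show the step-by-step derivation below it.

v0:inf,v1:6,v2:26,v3:inf,v4:27,v5:30,v6:21,v7:0,v8:33

step 1: dist = v0:inf,v1:6,v2:inf,v3:inf,v4:inf,v5:inf,v6:inf,v7:0,v8:inf
step 2: dist = v0:inf,v1:6,v2:26,v3:inf,v4:inf,v5:inf,v6:21,v7:0,v8:inf
step 3: dist = v0:inf,v1:6,v2:26,v3:inf,v4:27,v5:30,v6:21,v7:0,v8:33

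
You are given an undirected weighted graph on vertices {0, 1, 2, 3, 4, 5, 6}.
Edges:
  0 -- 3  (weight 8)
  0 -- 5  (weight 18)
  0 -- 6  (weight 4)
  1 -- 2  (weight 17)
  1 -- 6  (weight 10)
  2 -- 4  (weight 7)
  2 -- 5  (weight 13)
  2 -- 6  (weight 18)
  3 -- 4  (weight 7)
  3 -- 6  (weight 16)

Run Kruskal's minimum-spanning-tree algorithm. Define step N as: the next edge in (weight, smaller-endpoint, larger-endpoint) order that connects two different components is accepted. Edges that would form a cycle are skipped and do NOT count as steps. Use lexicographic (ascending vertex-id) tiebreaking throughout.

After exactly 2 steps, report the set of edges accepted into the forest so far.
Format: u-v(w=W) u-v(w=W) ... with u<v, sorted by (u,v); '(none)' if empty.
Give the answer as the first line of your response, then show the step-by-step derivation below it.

0-6(w=4) 2-4(w=7)

step 1: add edge 0-6 (w=4); MST = {0-6(w=4)}
step 2: add edge 2-4 (w=7); MST = {0-6(w=4) 2-4(w=7)}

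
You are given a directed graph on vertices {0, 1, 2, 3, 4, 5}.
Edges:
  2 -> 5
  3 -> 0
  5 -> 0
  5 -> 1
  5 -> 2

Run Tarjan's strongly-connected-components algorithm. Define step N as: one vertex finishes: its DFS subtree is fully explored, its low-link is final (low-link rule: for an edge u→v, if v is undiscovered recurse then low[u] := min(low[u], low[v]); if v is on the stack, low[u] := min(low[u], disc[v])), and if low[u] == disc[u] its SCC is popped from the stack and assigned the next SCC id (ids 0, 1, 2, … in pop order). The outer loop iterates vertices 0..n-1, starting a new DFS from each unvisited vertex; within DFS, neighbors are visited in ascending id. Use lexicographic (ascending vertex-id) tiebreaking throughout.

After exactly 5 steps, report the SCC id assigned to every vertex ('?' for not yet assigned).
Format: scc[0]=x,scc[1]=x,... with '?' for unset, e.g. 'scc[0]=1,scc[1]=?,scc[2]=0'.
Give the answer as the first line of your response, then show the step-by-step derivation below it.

scc[0]=0,scc[1]=1,scc[2]=2,scc[3]=3,scc[4]=?,scc[5]=2

step 1: low=(low[0]=0,low[1]=?,low[2]=?,low[3]=?,low[4]=?,low[5]=?); scc=(scc[0]=0,scc[1]=?,scc[2]=?,scc[3]=?,scc[4]=?,scc[5]=?)
step 2: low=(low[0]=0,low[1]=1,low[2]=?,low[3]=?,low[4]=?,low[5]=?); scc=(scc[0]=0,scc[1]=1,scc[2]=?,scc[3]=?,scc[4]=?,scc[5]=?)
step 3: low=(low[0]=0,low[1]=1,low[2]=2,low[3]=?,low[4]=?,low[5]=2); scc=(scc[0]=0,scc[1]=1,scc[2]=?,scc[3]=?,scc[4]=?,scc[5]=?)
step 4: low=(low[0]=0,low[1]=1,low[2]=2,low[3]=?,low[4]=?,low[5]=2); scc=(scc[0]=0,scc[1]=1,scc[2]=2,scc[3]=?,scc[4]=?,scc[5]=2)
step 5: low=(low[0]=0,low[1]=1,low[2]=2,low[3]=4,low[4]=?,low[5]=2); scc=(scc[0]=0,scc[1]=1,scc[2]=2,scc[3]=3,scc[4]=?,scc[5]=2)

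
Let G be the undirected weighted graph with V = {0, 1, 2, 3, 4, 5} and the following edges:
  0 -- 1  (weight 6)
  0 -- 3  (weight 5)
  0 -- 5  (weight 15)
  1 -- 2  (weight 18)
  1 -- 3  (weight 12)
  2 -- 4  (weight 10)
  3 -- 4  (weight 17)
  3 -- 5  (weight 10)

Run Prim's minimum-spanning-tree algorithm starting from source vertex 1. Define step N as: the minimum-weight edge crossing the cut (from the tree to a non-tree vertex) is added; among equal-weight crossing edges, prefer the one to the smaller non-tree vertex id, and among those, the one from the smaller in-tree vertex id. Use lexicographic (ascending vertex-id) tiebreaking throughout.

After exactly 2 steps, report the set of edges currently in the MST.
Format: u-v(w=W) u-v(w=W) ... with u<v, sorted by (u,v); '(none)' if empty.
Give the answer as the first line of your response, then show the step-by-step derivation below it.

0-1(w=6) 0-3(w=5)

step 1: add edge 0-1 (w=6); MST = {0-1(w=6)}
step 2: add edge 0-3 (w=5); MST = {0-1(w=6) 0-3(w=5)}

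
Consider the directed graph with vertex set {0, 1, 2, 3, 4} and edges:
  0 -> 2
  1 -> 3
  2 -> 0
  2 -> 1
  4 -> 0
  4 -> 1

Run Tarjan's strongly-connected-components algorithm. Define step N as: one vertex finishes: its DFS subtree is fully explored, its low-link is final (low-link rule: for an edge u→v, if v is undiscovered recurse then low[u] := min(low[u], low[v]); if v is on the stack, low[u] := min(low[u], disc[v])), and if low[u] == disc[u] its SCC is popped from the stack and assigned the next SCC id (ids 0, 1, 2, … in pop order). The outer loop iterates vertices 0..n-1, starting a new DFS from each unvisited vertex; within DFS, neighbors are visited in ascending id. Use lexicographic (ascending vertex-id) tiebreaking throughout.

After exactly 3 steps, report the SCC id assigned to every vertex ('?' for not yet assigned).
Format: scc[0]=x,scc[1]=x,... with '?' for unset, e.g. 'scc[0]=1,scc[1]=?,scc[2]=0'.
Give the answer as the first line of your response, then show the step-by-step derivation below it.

scc[0]=?,scc[1]=1,scc[2]=?,scc[3]=0,scc[4]=?

step 1: low=(low[0]=0,low[1]=2,low[2]=0,low[3]=3,low[4]=?); scc=(scc[0]=?,scc[1]=?,scc[2]=?,scc[3]=0,scc[4]=?)
step 2: low=(low[0]=0,low[1]=2,low[2]=0,low[3]=3,low[4]=?); scc=(scc[0]=?,scc[1]=1,scc[2]=?,scc[3]=0,scc[4]=?)
step 3: low=(low[0]=0,low[1]=2,low[2]=0,low[3]=3,low[4]=?); scc=(scc[0]=?,scc[1]=1,scc[2]=?,scc[3]=0,scc[4]=?)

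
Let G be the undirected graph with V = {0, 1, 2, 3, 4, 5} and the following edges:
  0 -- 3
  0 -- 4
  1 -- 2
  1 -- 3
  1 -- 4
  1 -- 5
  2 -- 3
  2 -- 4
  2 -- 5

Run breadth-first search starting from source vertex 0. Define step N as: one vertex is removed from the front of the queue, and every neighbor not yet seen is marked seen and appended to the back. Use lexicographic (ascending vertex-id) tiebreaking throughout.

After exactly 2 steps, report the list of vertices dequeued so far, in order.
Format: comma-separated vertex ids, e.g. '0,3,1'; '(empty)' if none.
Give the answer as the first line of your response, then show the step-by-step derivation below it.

0,3

step 1: dequeue 0; queue=[3,4]; order=0
step 2: dequeue 3; queue=[4,1,2]; order=0,3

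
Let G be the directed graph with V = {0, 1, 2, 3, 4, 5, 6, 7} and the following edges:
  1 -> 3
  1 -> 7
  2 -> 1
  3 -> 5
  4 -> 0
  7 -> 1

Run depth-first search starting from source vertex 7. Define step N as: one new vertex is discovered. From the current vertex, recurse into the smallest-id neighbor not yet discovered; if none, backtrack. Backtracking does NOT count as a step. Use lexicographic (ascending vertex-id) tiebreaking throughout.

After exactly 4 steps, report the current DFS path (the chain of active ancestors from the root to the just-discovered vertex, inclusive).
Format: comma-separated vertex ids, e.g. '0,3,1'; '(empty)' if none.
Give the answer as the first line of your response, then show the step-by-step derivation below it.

7,1,3,5

step 1: discover 7; path=7; order=7
step 2: discover 1; path=7>1; order=7,1
step 3: discover 3; path=7>1>3; order=7,1,3
step 4: discover 5; path=7>1>3>5; order=7,1,3,5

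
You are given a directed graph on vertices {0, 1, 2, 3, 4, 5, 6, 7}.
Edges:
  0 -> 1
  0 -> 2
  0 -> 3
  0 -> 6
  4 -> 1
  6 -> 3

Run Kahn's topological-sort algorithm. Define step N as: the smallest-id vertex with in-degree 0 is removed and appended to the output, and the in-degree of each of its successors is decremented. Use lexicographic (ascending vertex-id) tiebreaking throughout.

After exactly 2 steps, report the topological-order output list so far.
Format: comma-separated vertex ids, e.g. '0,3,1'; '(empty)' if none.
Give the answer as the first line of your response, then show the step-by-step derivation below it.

0,2

step 1: output 0; order=[0]; indeg=(0,1,0,1,0,0,0,0)
step 2: output 2; order=[0,2]; indeg=(0,1,0,1,0,0,0,0)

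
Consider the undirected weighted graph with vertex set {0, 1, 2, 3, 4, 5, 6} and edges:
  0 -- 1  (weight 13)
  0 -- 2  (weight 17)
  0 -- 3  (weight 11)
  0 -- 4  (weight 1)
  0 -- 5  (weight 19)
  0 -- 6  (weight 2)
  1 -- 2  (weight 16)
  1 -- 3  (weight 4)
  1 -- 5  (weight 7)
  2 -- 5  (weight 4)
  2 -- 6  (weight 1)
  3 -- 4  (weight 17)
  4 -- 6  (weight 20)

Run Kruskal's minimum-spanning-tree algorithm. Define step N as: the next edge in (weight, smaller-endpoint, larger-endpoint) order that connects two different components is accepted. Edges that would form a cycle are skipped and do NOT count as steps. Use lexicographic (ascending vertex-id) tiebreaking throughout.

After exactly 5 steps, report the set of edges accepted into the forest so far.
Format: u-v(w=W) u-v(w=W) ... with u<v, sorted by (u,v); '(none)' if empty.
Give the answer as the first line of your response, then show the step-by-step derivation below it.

0-4(w=1) 0-6(w=2) 1-3(w=4) 2-5(w=4) 2-6(w=1)

step 1: add edge 0-4 (w=1); MST = {0-4(w=1)}
step 2: add edge 2-6 (w=1); MST = {0-4(w=1) 2-6(w=1)}
step 3: add edge 0-6 (w=2); MST = {0-4(w=1) 0-6(w=2) 2-6(w=1)}
step 4: add edge 1-3 (w=4); MST = {0-4(w=1) 0-6(w=2) 1-3(w=4) 2-6(w=1)}
step 5: add edge 2-5 (w=4); MST = {0-4(w=1) 0-6(w=2) 1-3(w=4) 2-5(w=4) 2-6(w=1)}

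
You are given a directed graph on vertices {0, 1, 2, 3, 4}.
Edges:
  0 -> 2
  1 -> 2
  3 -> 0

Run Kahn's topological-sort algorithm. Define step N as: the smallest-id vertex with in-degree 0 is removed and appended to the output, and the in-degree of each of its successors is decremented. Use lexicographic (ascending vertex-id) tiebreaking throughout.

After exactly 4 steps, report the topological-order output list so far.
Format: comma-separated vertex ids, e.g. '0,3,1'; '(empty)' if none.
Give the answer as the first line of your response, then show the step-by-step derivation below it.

1,3,0,2

step 1: output 1; order=[1]; indeg=(1,0,1,0,0)
step 2: output 3; order=[1,3]; indeg=(0,0,1,0,0)
step 3: output 0; order=[1,3,0]; indeg=(0,0,0,0,0)
step 4: output 2; order=[1,3,0,2]; indeg=(0,0,0,0,0)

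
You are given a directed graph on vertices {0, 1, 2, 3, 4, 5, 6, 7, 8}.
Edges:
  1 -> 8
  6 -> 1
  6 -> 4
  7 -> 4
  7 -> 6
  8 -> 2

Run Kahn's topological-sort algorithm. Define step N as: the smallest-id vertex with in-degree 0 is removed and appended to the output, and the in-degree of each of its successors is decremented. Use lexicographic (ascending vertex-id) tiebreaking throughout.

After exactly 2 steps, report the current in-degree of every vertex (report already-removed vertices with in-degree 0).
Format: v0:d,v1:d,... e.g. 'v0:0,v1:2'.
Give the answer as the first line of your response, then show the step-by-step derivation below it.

v0:0,v1:1,v2:1,v3:0,v4:2,v5:0,v6:1,v7:0,v8:1

step 1: output 0; order=[0]; indeg=(0,1,1,0,2,0,1,0,1)
step 2: output 3; order=[0,3]; indeg=(0,1,1,0,2,0,1,0,1)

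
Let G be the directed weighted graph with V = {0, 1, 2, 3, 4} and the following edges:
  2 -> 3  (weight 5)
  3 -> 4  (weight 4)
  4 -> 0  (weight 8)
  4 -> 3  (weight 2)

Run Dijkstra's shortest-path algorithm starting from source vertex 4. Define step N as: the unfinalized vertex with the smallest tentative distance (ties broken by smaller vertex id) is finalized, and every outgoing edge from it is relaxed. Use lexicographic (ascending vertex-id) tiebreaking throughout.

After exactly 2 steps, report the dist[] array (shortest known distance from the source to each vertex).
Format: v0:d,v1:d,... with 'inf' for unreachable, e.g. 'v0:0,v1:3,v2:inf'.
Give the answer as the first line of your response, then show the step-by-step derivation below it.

v0:8,v1:inf,v2:inf,v3:2,v4:0

step 1: dist = v0:8,v1:inf,v2:inf,v3:2,v4:0
step 2: dist = v0:8,v1:inf,v2:inf,v3:2,v4:0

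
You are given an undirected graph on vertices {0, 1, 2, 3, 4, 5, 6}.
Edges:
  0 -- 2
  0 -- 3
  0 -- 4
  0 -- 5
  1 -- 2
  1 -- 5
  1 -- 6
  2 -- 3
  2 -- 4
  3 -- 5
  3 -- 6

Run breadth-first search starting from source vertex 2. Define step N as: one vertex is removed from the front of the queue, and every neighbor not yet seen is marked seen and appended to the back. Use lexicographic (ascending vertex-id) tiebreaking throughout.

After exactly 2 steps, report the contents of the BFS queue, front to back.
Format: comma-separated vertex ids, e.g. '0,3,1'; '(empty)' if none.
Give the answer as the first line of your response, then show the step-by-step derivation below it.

1,3,4,5

step 1: dequeue 2; queue=[0,1,3,4]; order=2
step 2: dequeue 0; queue=[1,3,4,5]; order=2,0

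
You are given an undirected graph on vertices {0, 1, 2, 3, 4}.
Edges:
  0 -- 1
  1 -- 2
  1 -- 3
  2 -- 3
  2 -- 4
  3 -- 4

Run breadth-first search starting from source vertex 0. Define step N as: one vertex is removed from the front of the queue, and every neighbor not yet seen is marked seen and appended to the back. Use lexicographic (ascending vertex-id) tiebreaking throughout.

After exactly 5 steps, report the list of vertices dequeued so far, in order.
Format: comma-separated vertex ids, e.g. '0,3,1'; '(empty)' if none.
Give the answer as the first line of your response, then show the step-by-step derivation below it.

0,1,2,3,4

step 1: dequeue 0; queue=[1]; order=0
step 2: dequeue 1; queue=[2,3]; order=0,1
step 3: dequeue 2; queue=[3,4]; order=0,1,2
step 4: dequeue 3; queue=[4]; order=0,1,2,3
step 5: dequeue 4; queue=[(empty)]; order=0,1,2,3,4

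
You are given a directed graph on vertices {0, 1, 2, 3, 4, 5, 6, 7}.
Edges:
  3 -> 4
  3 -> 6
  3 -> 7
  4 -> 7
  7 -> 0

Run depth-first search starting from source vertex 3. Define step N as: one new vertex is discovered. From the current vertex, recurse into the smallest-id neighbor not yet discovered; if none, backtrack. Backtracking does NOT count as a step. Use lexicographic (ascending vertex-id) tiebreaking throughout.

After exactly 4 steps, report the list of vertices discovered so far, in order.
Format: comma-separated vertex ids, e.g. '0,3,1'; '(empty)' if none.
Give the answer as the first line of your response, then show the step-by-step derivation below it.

3,4,7,0

step 1: discover 3; path=3; order=3
step 2: discover 4; path=3>4; order=3,4
step 3: discover 7; path=3>4>7; order=3,4,7
step 4: discover 0; path=3>4>7>0; order=3,4,7,0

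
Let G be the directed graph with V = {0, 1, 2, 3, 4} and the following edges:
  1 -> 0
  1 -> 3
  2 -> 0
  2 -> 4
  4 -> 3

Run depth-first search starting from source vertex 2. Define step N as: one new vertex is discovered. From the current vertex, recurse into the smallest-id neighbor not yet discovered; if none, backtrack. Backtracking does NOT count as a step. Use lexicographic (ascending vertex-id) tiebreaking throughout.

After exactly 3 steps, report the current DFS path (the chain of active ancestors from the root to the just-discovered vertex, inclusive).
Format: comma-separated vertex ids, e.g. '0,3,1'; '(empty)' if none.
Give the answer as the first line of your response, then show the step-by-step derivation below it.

2,4

step 1: discover 2; path=2; order=2
step 2: discover 0; path=2>0; order=2,0
step 3: discover 4; path=2>4; order=2,0,4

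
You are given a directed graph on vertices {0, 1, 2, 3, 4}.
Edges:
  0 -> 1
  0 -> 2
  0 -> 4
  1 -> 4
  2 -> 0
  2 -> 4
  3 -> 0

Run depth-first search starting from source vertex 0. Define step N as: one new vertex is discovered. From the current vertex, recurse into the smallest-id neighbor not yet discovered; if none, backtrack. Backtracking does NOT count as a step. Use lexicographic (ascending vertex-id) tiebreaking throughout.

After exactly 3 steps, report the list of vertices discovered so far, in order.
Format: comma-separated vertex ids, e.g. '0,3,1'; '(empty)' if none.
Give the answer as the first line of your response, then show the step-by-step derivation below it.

0,1,4

step 1: discover 0; path=0; order=0
step 2: discover 1; path=0>1; order=0,1
step 3: discover 4; path=0>1>4; order=0,1,4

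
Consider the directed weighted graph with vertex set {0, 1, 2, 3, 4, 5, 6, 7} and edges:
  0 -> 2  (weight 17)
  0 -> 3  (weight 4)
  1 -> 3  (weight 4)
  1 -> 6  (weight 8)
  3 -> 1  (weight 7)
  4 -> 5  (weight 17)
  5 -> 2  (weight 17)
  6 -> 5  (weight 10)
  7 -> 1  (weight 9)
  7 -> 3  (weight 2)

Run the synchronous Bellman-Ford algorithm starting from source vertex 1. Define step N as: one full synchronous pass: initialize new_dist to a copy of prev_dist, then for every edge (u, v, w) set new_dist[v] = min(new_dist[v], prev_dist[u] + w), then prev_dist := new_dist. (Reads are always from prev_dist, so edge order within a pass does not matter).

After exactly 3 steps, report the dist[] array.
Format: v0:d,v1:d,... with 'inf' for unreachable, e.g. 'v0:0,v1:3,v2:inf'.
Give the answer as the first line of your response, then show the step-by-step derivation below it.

v0:inf,v1:0,v2:35,v3:4,v4:inf,v5:18,v6:8,v7:inf

step 1: dist = v0:inf,v1:0,v2:inf,v3:4,v4:inf,v5:inf,v6:8,v7:inf
step 2: dist = v0:inf,v1:0,v2:inf,v3:4,v4:inf,v5:18,v6:8,v7:inf
step 3: dist = v0:inf,v1:0,v2:35,v3:4,v4:inf,v5:18,v6:8,v7:inf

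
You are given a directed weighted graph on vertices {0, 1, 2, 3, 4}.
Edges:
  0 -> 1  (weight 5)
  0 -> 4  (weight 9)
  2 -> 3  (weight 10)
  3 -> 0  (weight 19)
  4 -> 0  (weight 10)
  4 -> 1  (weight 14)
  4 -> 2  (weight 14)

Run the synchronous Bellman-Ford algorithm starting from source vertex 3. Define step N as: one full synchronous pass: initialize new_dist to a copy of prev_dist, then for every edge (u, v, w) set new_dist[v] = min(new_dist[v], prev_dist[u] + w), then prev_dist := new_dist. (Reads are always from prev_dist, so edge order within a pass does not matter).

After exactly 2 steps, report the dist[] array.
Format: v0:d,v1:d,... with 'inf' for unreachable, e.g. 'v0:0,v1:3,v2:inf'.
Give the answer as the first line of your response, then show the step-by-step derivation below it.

v0:19,v1:24,v2:inf,v3:0,v4:28

step 1: dist = v0:19,v1:inf,v2:inf,v3:0,v4:inf
step 2: dist = v0:19,v1:24,v2:inf,v3:0,v4:28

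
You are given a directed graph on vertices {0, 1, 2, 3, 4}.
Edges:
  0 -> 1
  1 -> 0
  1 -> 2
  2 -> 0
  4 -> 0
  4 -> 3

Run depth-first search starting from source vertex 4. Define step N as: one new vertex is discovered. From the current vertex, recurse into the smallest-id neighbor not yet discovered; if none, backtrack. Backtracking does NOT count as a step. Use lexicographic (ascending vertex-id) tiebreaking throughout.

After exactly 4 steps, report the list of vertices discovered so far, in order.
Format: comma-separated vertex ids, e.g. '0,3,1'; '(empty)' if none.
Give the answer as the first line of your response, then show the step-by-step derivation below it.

4,0,1,2

step 1: discover 4; path=4; order=4
step 2: discover 0; path=4>0; order=4,0
step 3: discover 1; path=4>0>1; order=4,0,1
step 4: discover 2; path=4>0>1>2; order=4,0,1,2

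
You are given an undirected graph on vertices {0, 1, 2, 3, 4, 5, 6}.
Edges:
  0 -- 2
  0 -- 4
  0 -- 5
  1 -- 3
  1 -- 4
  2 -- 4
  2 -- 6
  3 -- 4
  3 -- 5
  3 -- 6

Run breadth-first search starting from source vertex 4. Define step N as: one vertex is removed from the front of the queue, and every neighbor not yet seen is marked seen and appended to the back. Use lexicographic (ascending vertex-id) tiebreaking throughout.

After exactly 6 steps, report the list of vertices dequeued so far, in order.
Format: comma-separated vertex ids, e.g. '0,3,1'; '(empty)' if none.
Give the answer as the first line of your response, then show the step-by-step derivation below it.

4,0,1,2,3,5

step 1: dequeue 4; queue=[0,1,2,3]; order=4
step 2: dequeue 0; queue=[1,2,3,5]; order=4,0
step 3: dequeue 1; queue=[2,3,5]; order=4,0,1
step 4: dequeue 2; queue=[3,5,6]; order=4,0,1,2
step 5: dequeue 3; queue=[5,6]; order=4,0,1,2,3
step 6: dequeue 5; queue=[6]; order=4,0,1,2,3,5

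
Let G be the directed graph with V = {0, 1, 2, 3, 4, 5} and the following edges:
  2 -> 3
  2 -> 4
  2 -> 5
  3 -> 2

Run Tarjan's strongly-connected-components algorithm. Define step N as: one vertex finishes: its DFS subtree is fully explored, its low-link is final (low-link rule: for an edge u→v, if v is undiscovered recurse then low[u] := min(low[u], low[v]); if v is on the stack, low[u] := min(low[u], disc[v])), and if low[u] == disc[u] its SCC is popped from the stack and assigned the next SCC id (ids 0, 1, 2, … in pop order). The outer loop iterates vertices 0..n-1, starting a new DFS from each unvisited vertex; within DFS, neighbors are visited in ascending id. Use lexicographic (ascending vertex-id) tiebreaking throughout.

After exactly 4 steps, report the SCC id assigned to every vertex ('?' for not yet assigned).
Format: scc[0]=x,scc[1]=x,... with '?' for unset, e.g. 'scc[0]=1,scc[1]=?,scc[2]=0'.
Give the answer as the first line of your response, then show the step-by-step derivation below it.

scc[0]=0,scc[1]=1,scc[2]=?,scc[3]=?,scc[4]=2,scc[5]=?

step 1: low=(low[0]=0,low[1]=?,low[2]=?,low[3]=?,low[4]=?,low[5]=?); scc=(scc[0]=0,scc[1]=?,scc[2]=?,scc[3]=?,scc[4]=?,scc[5]=?)
step 2: low=(low[0]=0,low[1]=1,low[2]=?,low[3]=?,low[4]=?,low[5]=?); scc=(scc[0]=0,scc[1]=1,scc[2]=?,scc[3]=?,scc[4]=?,scc[5]=?)
step 3: low=(low[0]=0,low[1]=1,low[2]=2,low[3]=2,low[4]=?,low[5]=?); scc=(scc[0]=0,scc[1]=1,scc[2]=?,scc[3]=?,scc[4]=?,scc[5]=?)
step 4: low=(low[0]=0,low[1]=1,low[2]=2,low[3]=2,low[4]=4,low[5]=?); scc=(scc[0]=0,scc[1]=1,scc[2]=?,scc[3]=?,scc[4]=2,scc[5]=?)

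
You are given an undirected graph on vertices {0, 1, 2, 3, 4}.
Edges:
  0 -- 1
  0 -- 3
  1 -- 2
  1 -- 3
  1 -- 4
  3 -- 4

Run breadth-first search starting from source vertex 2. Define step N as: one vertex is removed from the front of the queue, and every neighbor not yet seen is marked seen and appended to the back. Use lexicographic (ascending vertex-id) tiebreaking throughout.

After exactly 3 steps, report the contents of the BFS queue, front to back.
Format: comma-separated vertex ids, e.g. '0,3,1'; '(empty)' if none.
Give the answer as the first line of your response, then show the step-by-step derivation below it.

3,4

step 1: dequeue 2; queue=[1]; order=2
step 2: dequeue 1; queue=[0,3,4]; order=2,1
step 3: dequeue 0; queue=[3,4]; order=2,1,0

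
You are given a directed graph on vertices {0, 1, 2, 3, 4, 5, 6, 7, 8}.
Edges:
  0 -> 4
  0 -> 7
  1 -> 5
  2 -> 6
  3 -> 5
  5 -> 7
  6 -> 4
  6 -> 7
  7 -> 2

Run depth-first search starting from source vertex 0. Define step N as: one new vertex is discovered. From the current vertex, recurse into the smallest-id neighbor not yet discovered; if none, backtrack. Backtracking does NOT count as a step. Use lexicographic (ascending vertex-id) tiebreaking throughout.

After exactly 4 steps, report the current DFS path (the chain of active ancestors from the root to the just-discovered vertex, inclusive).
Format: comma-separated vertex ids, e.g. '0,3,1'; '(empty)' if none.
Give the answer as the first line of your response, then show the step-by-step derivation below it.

0,7,2

step 1: discover 0; path=0; order=0
step 2: discover 4; path=0>4; order=0,4
step 3: discover 7; path=0>7; order=0,4,7
step 4: discover 2; path=0>7>2; order=0,4,7,2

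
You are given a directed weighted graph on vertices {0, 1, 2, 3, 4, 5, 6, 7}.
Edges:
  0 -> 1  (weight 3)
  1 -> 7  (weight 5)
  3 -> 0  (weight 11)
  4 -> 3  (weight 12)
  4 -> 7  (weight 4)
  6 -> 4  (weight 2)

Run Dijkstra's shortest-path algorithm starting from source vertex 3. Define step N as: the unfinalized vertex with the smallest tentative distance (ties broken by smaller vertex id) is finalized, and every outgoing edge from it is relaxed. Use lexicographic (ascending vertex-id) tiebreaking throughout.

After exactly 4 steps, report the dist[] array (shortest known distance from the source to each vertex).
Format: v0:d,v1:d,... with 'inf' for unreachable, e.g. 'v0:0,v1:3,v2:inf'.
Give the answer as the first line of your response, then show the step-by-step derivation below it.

v0:11,v1:14,v2:inf,v3:0,v4:inf,v5:inf,v6:inf,v7:19

step 1: dist = v0:11,v1:inf,v2:inf,v3:0,v4:inf,v5:inf,v6:inf,v7:inf
step 2: dist = v0:11,v1:14,v2:inf,v3:0,v4:inf,v5:inf,v6:inf,v7:inf
step 3: dist = v0:11,v1:14,v2:inf,v3:0,v4:inf,v5:inf,v6:inf,v7:19
step 4: dist = v0:11,v1:14,v2:inf,v3:0,v4:inf,v5:inf,v6:inf,v7:19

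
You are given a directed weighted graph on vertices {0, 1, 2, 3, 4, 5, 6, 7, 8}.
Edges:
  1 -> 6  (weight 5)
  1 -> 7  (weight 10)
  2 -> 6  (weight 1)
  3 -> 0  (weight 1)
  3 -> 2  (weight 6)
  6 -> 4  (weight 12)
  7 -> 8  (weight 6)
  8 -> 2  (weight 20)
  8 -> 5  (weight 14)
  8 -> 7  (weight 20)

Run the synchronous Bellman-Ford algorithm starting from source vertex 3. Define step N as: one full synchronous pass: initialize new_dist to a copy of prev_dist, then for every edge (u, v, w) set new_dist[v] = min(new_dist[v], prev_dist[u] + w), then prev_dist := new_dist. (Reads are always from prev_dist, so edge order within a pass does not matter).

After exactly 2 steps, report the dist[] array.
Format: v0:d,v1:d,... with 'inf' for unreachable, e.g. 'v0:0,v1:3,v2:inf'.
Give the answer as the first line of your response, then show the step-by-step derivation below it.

v0:1,v1:inf,v2:6,v3:0,v4:inf,v5:inf,v6:7,v7:inf,v8:inf

step 1: dist = v0:1,v1:inf,v2:6,v3:0,v4:inf,v5:inf,v6:inf,v7:inf,v8:inf
step 2: dist = v0:1,v1:inf,v2:6,v3:0,v4:inf,v5:inf,v6:7,v7:inf,v8:inf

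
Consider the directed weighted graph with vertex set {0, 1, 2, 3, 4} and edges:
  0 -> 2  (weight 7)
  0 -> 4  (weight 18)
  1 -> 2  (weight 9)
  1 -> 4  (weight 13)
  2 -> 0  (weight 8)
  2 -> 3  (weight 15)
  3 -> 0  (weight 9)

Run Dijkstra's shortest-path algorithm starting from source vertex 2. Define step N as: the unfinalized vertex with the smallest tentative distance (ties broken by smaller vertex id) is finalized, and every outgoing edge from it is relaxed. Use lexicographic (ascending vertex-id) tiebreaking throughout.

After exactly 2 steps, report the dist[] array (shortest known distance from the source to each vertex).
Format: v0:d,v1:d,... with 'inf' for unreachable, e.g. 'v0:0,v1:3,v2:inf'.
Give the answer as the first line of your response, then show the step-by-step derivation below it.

v0:8,v1:inf,v2:0,v3:15,v4:26

step 1: dist = v0:8,v1:inf,v2:0,v3:15,v4:inf
step 2: dist = v0:8,v1:inf,v2:0,v3:15,v4:26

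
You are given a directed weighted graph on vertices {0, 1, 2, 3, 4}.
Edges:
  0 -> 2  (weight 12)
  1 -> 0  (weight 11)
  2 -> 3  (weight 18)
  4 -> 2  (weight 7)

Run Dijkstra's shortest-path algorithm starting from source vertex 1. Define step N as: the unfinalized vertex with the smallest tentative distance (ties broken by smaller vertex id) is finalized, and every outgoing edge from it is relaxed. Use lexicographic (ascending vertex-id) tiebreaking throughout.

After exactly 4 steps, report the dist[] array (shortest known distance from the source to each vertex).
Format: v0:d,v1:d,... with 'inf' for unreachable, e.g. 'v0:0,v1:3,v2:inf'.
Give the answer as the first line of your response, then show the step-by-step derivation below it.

v0:11,v1:0,v2:23,v3:41,v4:inf

step 1: dist = v0:11,v1:0,v2:inf,v3:inf,v4:inf
step 2: dist = v0:11,v1:0,v2:23,v3:inf,v4:inf
step 3: dist = v0:11,v1:0,v2:23,v3:41,v4:inf
step 4: dist = v0:11,v1:0,v2:23,v3:41,v4:inf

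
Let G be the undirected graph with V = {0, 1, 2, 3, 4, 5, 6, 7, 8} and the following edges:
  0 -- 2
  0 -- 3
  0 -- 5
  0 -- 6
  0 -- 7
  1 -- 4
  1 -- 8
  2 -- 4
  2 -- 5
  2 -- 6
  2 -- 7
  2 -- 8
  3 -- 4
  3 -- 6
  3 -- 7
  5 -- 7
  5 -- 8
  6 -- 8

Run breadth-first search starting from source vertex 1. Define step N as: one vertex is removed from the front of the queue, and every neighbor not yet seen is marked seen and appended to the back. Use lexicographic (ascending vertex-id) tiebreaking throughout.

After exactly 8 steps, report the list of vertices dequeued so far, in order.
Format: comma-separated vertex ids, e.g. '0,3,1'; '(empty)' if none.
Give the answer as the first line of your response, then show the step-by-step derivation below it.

1,4,8,2,3,5,6,0

step 1: dequeue 1; queue=[4,8]; order=1
step 2: dequeue 4; queue=[8,2,3]; order=1,4
step 3: dequeue 8; queue=[2,3,5,6]; order=1,4,8
step 4: dequeue 2; queue=[3,5,6,0,7]; order=1,4,8,2
step 5: dequeue 3; queue=[5,6,0,7]; order=1,4,8,2,3
step 6: dequeue 5; queue=[6,0,7]; order=1,4,8,2,3,5
step 7: dequeue 6; queue=[0,7]; order=1,4,8,2,3,5,6
step 8: dequeue 0; queue=[7]; order=1,4,8,2,3,5,6,0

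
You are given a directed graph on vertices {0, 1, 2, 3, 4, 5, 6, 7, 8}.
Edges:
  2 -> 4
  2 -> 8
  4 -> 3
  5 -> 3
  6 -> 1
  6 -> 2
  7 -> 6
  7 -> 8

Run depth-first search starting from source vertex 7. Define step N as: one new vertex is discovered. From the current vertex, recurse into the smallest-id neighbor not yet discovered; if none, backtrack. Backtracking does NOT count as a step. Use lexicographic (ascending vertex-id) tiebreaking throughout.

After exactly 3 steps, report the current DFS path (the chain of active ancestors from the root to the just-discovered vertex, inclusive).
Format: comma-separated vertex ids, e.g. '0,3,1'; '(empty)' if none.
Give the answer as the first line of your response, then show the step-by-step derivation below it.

7,6,1

step 1: discover 7; path=7; order=7
step 2: discover 6; path=7>6; order=7,6
step 3: discover 1; path=7>6>1; order=7,6,1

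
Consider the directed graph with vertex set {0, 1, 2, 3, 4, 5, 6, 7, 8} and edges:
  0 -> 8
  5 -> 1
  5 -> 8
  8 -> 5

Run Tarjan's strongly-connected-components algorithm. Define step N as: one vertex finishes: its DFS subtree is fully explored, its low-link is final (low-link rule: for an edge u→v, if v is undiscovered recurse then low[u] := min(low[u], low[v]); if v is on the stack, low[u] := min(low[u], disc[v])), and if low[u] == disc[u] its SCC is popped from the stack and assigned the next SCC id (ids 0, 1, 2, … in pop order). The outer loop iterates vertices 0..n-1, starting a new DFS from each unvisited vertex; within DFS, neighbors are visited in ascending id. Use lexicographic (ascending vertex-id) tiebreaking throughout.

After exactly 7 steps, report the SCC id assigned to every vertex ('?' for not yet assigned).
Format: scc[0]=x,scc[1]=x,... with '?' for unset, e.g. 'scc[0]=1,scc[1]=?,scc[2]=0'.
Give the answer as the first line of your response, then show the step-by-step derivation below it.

scc[0]=2,scc[1]=0,scc[2]=3,scc[3]=4,scc[4]=5,scc[5]=1,scc[6]=?,scc[7]=?,scc[8]=1

step 1: low=(low[0]=0,low[1]=3,low[2]=?,low[3]=?,low[4]=?,low[5]=2,low[6]=?,low[7]=?,low[8]=1); scc=(scc[0]=?,scc[1]=0,scc[2]=?,scc[3]=?,scc[4]=?,scc[5]=?,scc[6]=?,scc[7]=?,scc[8]=?)
step 2: low=(low[0]=0,low[1]=3,low[2]=?,low[3]=?,low[4]=?,low[5]=1,low[6]=?,low[7]=?,low[8]=1); scc=(scc[0]=?,scc[1]=0,scc[2]=?,scc[3]=?,scc[4]=?,scc[5]=?,scc[6]=?,scc[7]=?,scc[8]=?)
step 3: low=(low[0]=0,low[1]=3,low[2]=?,low[3]=?,low[4]=?,low[5]=1,low[6]=?,low[7]=?,low[8]=1); scc=(scc[0]=?,scc[1]=0,scc[2]=?,scc[3]=?,scc[4]=?,scc[5]=1,scc[6]=?,scc[7]=?,scc[8]=1)
step 4: low=(low[0]=0,low[1]=3,low[2]=?,low[3]=?,low[4]=?,low[5]=1,low[6]=?,low[7]=?,low[8]=1); scc=(scc[0]=2,scc[1]=0,scc[2]=?,scc[3]=?,scc[4]=?,scc[5]=1,scc[6]=?,scc[7]=?,scc[8]=1)
step 5: low=(low[0]=0,low[1]=3,low[2]=4,low[3]=?,low[4]=?,low[5]=1,low[6]=?,low[7]=?,low[8]=1); scc=(scc[0]=2,scc[1]=0,scc[2]=3,scc[3]=?,scc[4]=?,scc[5]=1,scc[6]=?,scc[7]=?,scc[8]=1)
step 6: low=(low[0]=0,low[1]=3,low[2]=4,low[3]=5,low[4]=?,low[5]=1,low[6]=?,low[7]=?,low[8]=1); scc=(scc[0]=2,scc[1]=0,scc[2]=3,scc[3]=4,scc[4]=?,scc[5]=1,scc[6]=?,scc[7]=?,scc[8]=1)
step 7: low=(low[0]=0,low[1]=3,low[2]=4,low[3]=5,low[4]=6,low[5]=1,low[6]=?,low[7]=?,low[8]=1); scc=(scc[0]=2,scc[1]=0,scc[2]=3,scc[3]=4,scc[4]=5,scc[5]=1,scc[6]=?,scc[7]=?,scc[8]=1)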